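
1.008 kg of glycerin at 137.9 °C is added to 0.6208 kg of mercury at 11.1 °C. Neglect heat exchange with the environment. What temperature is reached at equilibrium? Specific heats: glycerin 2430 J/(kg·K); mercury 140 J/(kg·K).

T_f ≈ 133.6 °C

Set heat shed by the hot body equal to heat absorbed by the cold body:
1.008×2430×(137.9 − T) = 0.6208×140×(T − 11.1)
2449.4(137.9 − T) = 86.91(T − 11.1)
2536.4 T = 338742  ⇒  T ≈ 133.56 °C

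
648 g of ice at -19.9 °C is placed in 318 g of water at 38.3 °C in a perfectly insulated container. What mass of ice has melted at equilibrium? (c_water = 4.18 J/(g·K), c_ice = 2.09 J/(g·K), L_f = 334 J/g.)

m_melted ≈ 71.7 g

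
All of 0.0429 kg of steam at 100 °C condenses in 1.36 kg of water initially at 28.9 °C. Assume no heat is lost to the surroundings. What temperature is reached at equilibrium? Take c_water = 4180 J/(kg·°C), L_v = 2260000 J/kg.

Heat gained plus heat lost sum to zero:
steam→water at 100 °C releases m L_v = 0.0429×2260000 = 96954
  condensate cools 100→T: 0.0429×4180×(T − 100) = 179.32(T − 100)
  original water: 5684.8(T − 28.9)
5864.1 T = 96954 + 17932 + 164291 = 279177
T ≈ 47.61 °C — below 100 °C, confirming all the steam condensed.

T_f ≈ 47.6 °C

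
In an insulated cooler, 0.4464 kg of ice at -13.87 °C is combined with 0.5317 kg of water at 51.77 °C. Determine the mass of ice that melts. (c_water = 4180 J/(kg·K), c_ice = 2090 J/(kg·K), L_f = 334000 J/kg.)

m_melted ≈ 0.306 kg

Water can give up m c ΔT = 0.5317·4180·51.77 = 115059 J before reaching 0 °C.
Of that, 0.4464·2090·13.87 = 12940 J goes to bring the ice to 0 °C, leaving 102119 J.
Fully melting the ice requires m_ice L_f = 0.4464·334000 = 149098 J.
That's not enough to melt it all — equilibrium is at 0 °C with ice remaining.
Mass melted = 102119/334000 ≈ 0.3057 kg.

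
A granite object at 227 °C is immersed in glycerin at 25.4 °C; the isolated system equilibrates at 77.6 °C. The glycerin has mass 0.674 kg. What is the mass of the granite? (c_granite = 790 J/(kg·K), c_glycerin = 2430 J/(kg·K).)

m ≈ 0.724 kg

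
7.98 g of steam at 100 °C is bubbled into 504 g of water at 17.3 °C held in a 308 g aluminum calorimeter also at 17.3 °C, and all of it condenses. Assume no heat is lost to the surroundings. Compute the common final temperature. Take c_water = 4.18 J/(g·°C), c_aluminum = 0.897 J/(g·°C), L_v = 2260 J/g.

T_f ≈ 25.9 °C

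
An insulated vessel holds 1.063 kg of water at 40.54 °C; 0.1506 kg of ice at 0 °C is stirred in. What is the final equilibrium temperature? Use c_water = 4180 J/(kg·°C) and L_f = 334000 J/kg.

T_f ≈ 25.6 °C

Heat gained plus heat lost sum to zero:
latent heat to melt: 0.1506×334000 = 50300
  meltwater 0→T: 0.1506×4180×T = 629.51 T
  water: 4443.3(T − 40.54)
5072.8 T = 180133 − 50300 = 129833
T ≈ 25.59 °C (positive, so assuming full melt was valid).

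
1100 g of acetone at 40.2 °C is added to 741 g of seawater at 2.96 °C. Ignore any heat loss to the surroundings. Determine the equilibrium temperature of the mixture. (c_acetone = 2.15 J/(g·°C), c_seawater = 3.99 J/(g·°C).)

T_f ≈ 19.5 °C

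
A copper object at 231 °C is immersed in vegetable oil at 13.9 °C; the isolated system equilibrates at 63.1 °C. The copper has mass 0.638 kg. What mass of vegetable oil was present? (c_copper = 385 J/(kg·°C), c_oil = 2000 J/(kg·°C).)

m ≈ 0.419 kg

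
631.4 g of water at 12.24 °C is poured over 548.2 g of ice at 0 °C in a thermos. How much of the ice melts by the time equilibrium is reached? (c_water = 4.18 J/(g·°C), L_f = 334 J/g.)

m_melted ≈ 96.7 g

Water can give up m c ΔT = 631.4×4.18×12.24 = 32304 J before reaching 0 °C.
To melt every bit of ice: 548.2×334 = 183099 J.
32304 J < 183099 J, so only part of the ice melts and the system sits at 0 °C.
m_melted×334 = 32304  ⇒  m_melted ≈ 96.72 g.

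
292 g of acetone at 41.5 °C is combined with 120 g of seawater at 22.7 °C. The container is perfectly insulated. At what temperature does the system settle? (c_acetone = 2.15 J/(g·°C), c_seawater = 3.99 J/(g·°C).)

T_f ≈ 33.4 °C

Setting the total heat transfer to zero:
292×2.15×(T − 41.5) + 120×3.99×(T − 22.7) = 0
627.8(T − 41.5) + 478.8(T − 22.7) = 0
(627.8 + 478.8) T = 627.8×41.5 + 478.8×22.7
T ≈ 33.37 °C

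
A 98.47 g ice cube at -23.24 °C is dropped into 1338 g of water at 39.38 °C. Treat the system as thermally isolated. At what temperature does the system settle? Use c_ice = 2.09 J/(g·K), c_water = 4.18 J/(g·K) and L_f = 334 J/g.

T_f ≈ 30.4 °C

Energy conservation, ΣQ = 0:
ice -23.24→0 °C: 98.47×2.09×23.24 = 4782.8; latent heat to melt: 98.47×334 = 32889; meltwater 0→T: 98.47×4.18×T = 411.6 T; water: 5592.8(T − 39.38)
6004.4 T = 220246 − 37672 = 182574
T ≈ 30.41 °C — above 0 °C, consistent with complete melting.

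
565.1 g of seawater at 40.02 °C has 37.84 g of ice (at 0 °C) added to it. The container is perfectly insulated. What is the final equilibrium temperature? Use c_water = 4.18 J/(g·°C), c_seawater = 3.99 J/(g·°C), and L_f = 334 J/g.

Energy balance with sensible and latent terms:
latent heat to melt: 37.84×334 = 12639
  meltwater 0→T: 37.84×4.18×T = 158.17 T
  seawater: 2254.7(T − 40.02)
2412.9 T = 90235 − 12639 = 77596
T ≈ 32.16 °C (positive, so assuming full melt was valid).

T_f ≈ 32.2 °C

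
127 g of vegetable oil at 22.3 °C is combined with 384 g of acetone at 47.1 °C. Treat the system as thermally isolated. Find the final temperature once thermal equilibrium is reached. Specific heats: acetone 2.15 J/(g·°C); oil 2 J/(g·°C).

T_f ≈ 41.3 °C

Heat lost by the acetone equals heat gained by the oil:
384·2.15·(47.1 − T) = 127·2·(T − 22.3)
825.6(47.1 − T) = 254(T − 22.3)
1079.6 T = 44550  ⇒  T ≈ 41.27 °C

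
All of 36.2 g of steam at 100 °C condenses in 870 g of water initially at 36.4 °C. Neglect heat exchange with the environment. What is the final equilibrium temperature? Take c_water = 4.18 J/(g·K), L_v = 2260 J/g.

T_f ≈ 60.5 °C

Energy balance with sensible and latent terms:
condense steam: −36.2×2260 = −81812; condensed water 100 °C→T: 151.32(T − 100); original water: 3636.6(T − 36.4)
3787.9 T = 81812 + 15132 + 132372 = 229316
T ≈ 60.54 °C — below 100 °C, confirming all the steam condensed.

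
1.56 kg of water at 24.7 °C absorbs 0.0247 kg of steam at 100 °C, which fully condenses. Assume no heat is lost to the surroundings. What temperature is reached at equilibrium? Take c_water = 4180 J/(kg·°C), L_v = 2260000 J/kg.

Heat gained plus heat lost sum to zero:
condense steam: −0.0247×2260000 = −55822; condensed water 100 °C→T: 103.25(T − 100); original water: 6520.8(T − 24.7)
6624 T = 55822 + 10325 + 161064 = 227210
T ≈ 34.30 °C (< 100 °C, so full condensation is consistent).

T_f ≈ 34.3 °C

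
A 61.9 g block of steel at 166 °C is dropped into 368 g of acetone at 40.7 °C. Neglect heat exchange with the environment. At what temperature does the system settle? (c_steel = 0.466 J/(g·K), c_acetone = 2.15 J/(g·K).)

T_f ≈ 45.1 °C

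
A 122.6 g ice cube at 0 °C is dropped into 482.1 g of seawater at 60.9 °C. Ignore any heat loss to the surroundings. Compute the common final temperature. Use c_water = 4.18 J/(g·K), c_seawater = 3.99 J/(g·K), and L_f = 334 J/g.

Energy balance with sensible and latent terms:
fusion: m_ice L_f = 122.6·334 = 40948; warm the meltwater: 512.47 T; seawater cools: 482.1·3.99·(T − 60.9) = 1923.6(T − 60.9)
2436 T = 117146 − 40948 = 76198
T ≈ 31.28 °C (positive, so assuming full melt was valid).

T_f ≈ 31.3 °C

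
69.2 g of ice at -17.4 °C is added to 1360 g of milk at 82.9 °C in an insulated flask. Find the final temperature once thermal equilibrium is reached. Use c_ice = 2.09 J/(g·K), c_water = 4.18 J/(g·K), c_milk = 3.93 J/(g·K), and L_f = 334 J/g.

T_f ≈ 74.1 °C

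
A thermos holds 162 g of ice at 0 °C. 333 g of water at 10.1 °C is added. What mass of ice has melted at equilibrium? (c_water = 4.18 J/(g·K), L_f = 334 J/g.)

Cooling the water to 0 °C releases 333×4.18×10.1 = 14059 J.
Fully melting the ice requires m_ice L_f = 162×334 = 54108 J.
That's not enough to melt it all — equilibrium is at 0 °C with ice remaining.
m_melt = 14059 / L_f = 42.09 g.

m_melted ≈ 42.1 g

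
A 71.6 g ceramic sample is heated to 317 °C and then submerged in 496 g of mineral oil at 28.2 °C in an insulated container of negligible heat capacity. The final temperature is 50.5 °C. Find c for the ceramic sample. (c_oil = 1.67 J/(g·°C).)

c ≈ 0.968 J/(g·°C)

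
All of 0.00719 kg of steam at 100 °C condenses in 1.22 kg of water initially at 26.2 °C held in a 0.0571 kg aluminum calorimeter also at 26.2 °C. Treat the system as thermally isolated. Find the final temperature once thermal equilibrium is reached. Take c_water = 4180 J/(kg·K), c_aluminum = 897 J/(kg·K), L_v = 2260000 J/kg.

T_f ≈ 29.8 °C

Heat gained plus heat lost sum to zero:
condense steam: −0.00719·2260000 = −16249
  condensed water 100 °C→T: 30.05(T − 100)
  water warms: 1.22·4180·(T − 26.2) = 5099.6(T − 26.2)
  cup: 51.22(T − 26.2)
5180.9 T = 16249 + 3005.4 + 134951 = 154206
T ≈ 29.76 °C (< 100 °C, so full condensation is consistent).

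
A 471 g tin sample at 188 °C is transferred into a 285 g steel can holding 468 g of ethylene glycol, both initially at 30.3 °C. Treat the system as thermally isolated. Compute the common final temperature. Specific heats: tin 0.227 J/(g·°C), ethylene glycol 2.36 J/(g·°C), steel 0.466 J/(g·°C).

Taking heat into each body as positive, Σ m c ΔT = 0:
471×0.227×(T − 188) + 468×2.36×(T − 30.3) + 285×0.466×(T − 30.3) = 0
106.92(T − 188) + 1104.5(T − 30.3) + 132.81(T − 30.3) = 0
(106.92 + 1104.5 + 132.81) T = 106.92×188 + 1104.5×30.3 + 132.81×30.3
T = 57590/1344.2 ≈ 42.84 °C

T_f ≈ 42.8 °C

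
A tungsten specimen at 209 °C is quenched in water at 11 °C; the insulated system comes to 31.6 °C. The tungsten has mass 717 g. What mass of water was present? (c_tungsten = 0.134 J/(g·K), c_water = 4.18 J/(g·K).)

m ≈ 198 g

Conservation of energy gives ΣQ = 0:
717·0.134·(31.6 − 209) + m·4.18·(31.6 − 11) = 0
86.11 m = 17044
m = 17044/86.11 ≈ 197.9 g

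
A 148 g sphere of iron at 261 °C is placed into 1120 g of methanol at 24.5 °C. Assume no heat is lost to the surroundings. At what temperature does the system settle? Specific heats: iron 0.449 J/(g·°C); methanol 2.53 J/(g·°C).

Net heat exchanged in the isolated system is zero:
148*0.449*(T − 261) + 1120*2.53*(T − 24.5) = 0
66.45(T − 261) + 2833.6(T − 24.5) = 0
2900.1 T = 86767
T = 86767 / 2900.1 = 29.9 °C

T_f ≈ 29.9 °C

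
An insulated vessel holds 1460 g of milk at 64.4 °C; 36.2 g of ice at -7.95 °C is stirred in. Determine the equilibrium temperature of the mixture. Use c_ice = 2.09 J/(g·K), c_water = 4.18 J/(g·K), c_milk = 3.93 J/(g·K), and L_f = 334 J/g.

Sum of m c ΔT and latent-heat terms is zero:
warm ice to 0 °C: 36.2·2.09·(0 − (-7.95)) = 601.48
  fusion: m_ice L_f = 36.2·334 = 12091
  meltwater 0→T: 36.2·4.18·T = 151.32 T
  milk cools: 1460·3.93·(T − 64.4) = 5737.8(T − 64.4)
5889.1 T = 369514 − 12692 = 356822
T ≈ 60.59 °C (positive, so assuming full melt was valid).

T_f ≈ 60.6 °C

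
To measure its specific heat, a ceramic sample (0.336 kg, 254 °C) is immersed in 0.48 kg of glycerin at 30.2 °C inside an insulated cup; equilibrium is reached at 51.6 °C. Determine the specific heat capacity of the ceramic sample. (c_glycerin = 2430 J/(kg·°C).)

Conservation of energy gives ΣQ = 0:
0.336×c×(51.6 − 254) + 0.48×2430×(51.6 − 30.2) = 0
-68.01 c = -24961
c = -24961/-68.01 ≈ 367 J/(kg·°C)

c ≈ 367 J/(kg·°C)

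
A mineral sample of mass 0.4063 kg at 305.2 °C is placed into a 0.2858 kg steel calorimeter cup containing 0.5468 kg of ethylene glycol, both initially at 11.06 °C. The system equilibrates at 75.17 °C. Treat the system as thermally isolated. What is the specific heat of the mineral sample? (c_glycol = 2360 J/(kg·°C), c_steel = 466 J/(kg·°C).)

Taking heat into each body as positive, Σ m c ΔT = 0:
0.4063×c×(75.17 − 305.2) + 0.5468×2360×(75.17 − 11.06) + 0.2858×466×(75.17 − 11.06) = 0
-93.46 c = -91269
c = -91269/-93.46 ≈ 976.5 J/(kg·°C)

c ≈ 977 J/(kg·°C)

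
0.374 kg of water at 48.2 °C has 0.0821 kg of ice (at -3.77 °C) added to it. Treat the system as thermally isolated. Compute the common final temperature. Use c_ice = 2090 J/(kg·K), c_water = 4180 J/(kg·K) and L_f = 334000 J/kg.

T_f ≈ 24.8 °C

Sum of m c ΔT and latent-heat terms is zero:
ice -3.77→0 °C: 0.0821×2090×3.77 = 646.89; latent heat to melt: 0.0821×334000 = 27421; warm the meltwater: 343.18 T; water: 1563.3(T − 48.2)
1906.5 T = 75352 − 28068 = 47284
T ≈ 24.80 °C (positive, so assuming full melt was valid).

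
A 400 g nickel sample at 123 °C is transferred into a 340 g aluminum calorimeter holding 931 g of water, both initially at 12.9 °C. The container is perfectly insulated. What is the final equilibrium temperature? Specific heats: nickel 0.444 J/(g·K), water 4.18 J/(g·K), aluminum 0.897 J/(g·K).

T_f ≈ 17.4 °C

Net heat exchanged in the isolated system is zero:
400×0.444×(T − 123) + 931×4.18×(T − 12.9) + 340×0.897×(T − 12.9) = 0
4374.2 T = 75980
T = 75980 / 4374.2 = 17.4 °C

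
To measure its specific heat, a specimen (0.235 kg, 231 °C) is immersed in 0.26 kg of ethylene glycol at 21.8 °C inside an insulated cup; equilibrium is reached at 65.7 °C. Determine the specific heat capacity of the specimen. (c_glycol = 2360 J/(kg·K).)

c ≈ 693 J/(kg·K)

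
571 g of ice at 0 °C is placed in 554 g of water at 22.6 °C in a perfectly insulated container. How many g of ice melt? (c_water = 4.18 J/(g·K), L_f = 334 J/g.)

Cooling the water to 0 °C releases 554×4.18×22.6 = 52335 J.
Melting all 571 g of ice would need 571×334 = 190714 J.
Since 52335 < 190714 J, not all the ice melts; equilibrium is at 0 °C.
m_melted×334 = 52335  ⇒  m_melted ≈ 156.7 g.

m_melted ≈ 157 g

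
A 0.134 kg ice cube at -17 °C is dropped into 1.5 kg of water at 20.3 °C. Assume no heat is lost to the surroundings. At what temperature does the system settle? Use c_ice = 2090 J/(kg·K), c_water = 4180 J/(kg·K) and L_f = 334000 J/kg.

Net heat exchanged in the isolated system is zero:
ice -17→0 °C: 0.134·2090·17 = 4761
  fusion: m_ice L_f = 0.134·334000 = 44756
  warm the meltwater: 560.12 T
  water: 6270(T − 20.3)
6830.1 T = 127281 − 49517 = 77764
T ≈ 11.39 °C. Since T > 0 °C, the all-ice-melts assumption holds.

T_f ≈ 11.4 °C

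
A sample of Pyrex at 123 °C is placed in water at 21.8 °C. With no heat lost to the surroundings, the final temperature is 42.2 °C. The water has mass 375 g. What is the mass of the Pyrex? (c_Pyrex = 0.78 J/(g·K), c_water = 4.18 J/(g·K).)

Net heat exchanged in the isolated system is zero:
m·0.78·(42.2 − 123) + 375·4.18·(42.2 − 21.8) = 0
-63.02 m = -31977
m = -31977/-63.02 ≈ 507.4 g

m ≈ 507 g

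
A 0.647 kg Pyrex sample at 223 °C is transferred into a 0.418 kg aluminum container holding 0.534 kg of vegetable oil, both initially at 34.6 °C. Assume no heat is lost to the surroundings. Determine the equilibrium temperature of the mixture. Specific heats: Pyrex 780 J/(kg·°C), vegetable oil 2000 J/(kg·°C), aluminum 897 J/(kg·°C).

T_f ≈ 83.4 °C

With ΣQ=0 the equilibrium temperature is the m·c-weighted mean:
T_f = (504.66·223 + 1068·34.6 + 374.95·34.6) / (504.66 + 1068 + 374.95)
    = 162465 / 1947.6 ≈ 83.42 °C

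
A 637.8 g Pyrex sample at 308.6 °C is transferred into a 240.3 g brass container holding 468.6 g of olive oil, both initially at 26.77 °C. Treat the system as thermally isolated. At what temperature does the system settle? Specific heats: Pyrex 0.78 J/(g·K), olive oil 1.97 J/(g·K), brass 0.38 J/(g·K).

T_f ≈ 119.5 °C

Net heat exchanged in the isolated system is zero:
637.8×0.78×(T − 308.6) + 468.6×1.97×(T − 26.77) + 240.3×0.38×(T − 26.77) = 0
497.48(T − 308.6) + 923.14(T − 26.77) + 91.31(T − 26.77) = 0
(497.48 + 923.14 + 91.31) T = 497.48×308.6 + 923.14×26.77 + 91.31×26.77
T = 180681/1511.9 ≈ 119.50 °C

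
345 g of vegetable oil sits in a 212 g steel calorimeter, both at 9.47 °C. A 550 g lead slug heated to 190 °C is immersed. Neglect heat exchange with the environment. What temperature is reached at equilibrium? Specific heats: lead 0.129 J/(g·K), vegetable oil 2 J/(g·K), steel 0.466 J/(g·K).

Net heat exchanged in the isolated system is zero:
550×0.129×(T − 190) + 345×2×(T − 9.47) + 212×0.466×(T − 9.47) = 0
(70.95 + 690 + 98.79) T = 70.95×190 + 690×9.47 + 98.79×9.47
T = 20950 / 859.74 = 24.4 °C

T_f ≈ 24.4 °C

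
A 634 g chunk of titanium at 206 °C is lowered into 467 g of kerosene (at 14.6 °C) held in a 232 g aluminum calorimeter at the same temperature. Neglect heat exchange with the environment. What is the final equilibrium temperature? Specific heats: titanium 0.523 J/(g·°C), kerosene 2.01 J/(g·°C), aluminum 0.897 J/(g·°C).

With ΣQ=0 the equilibrium temperature is the m·c-weighted mean:
T_f = (331.58*206 + 938.67*14.6 + 208.1*14.6) / (331.58 + 938.67 + 208.1)
    = 85049 / 1478.4 ≈ 57.53 °C

T_f ≈ 57.5 °C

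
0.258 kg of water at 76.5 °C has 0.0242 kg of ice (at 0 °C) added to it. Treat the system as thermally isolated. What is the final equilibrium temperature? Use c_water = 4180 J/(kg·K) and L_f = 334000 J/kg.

Heat gained plus heat lost sum to zero:
fusion: m_ice L_f = 0.0242·334000 = 8082.8; meltwater 0→T: 0.0242·4180·T = 101.16 T; water: 1078.4(T − 76.5)
1179.6 T = 82501 − 8082.8 = 74418
T ≈ 63.09 °C — above 0 °C, consistent with complete melting.

T_f ≈ 63.1 °C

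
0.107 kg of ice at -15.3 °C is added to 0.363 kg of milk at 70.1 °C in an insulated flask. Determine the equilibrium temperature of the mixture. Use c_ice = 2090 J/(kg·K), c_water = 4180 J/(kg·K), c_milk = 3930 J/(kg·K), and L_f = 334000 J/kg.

Setting the total heat transfer to zero:
ice -15.3→0 °C: 0.107×2090×15.3 = 3421.5; melt ice: 0.107×334000 = 35738; meltwater 0→T: 0.107×4180×T = 447.26 T; milk cools: 0.363×3930×(T − 70.1) = 1426.6(T − 70.1)
1873.8 T = 100004 − 39160 = 60844
T ≈ 32.47 °C — above 0 °C, consistent with complete melting.

T_f ≈ 32.5 °C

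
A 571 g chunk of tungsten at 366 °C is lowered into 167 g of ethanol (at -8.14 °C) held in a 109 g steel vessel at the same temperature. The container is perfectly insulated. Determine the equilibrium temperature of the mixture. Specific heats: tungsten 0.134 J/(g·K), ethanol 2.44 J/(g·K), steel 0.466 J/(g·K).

T_f ≈ 45.4 °C

Net heat exchanged in the isolated system is zero:
571×0.134×(T − 366) + 167×2.44×(T − (-8.14)) + 109×0.466×(T − (-8.14)) = 0
534.79 T = 24274
T ≈ 45.39 °C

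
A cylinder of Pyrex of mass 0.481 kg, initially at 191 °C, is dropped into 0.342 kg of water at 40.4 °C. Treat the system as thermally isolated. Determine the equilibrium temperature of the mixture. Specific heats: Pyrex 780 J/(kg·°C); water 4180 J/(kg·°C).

Heat gained plus heat lost sum to zero:
0.481×780×(T − 191) + 0.342×4180×(T − 40.4) = 0
1804.7 T = 129414
T = 129414 / 1804.7 = 71.7 °C

T_f ≈ 71.7 °C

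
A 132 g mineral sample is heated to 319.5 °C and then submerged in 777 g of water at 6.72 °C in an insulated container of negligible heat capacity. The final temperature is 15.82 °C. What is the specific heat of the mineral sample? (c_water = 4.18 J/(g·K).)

c ≈ 0.737 J/(g·K)

Taking heat into each body as positive, Σ m c ΔT = 0:
132·c·(15.82 − 319.5) + 777·4.18·(15.82 − 6.72) = 0
-40086 c = -29556
c = -29556/-40086 ≈ 0.7373 J/(g·K)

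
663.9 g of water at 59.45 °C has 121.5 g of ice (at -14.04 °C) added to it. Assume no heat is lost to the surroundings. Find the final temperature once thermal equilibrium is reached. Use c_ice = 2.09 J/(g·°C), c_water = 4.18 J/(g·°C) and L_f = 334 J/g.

T_f ≈ 36.8 °C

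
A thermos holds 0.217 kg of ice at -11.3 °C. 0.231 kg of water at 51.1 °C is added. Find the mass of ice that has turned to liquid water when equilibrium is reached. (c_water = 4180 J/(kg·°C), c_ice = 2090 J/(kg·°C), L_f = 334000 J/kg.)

Cooling the water to 0 °C releases 0.231·4180·51.1 = 49341 J.
Warming the ice to 0 °C takes 0.217·2090·11.3 = 5124.9 J, leaving 44216 J for melting.
Fully melting the ice requires m_ice L_f = 0.217·334000 = 72478 J.
Since 44216 < 72478 J, not all the ice melts; equilibrium is at 0 °C.
Mass melted = 44216/334000 ≈ 0.1324 kg.

m_melted ≈ 0.132 kg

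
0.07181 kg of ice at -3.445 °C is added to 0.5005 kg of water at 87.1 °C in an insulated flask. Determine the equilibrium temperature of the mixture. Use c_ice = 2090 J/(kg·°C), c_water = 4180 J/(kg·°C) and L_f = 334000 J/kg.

Energy conservation, ΣQ = 0:
ice -3.445→0 °C: 0.07181·2090·3.445 = 517.04
  melt ice: 0.07181·334000 = 23985
  meltwater 0→T: 0.07181·4180·T = 300.17 T
  water: 2092.1(T − 87.1)
2392.3 T = 182221 − 24502 = 157719
T ≈ 65.93 °C. Since T > 0 °C, the all-ice-melts assumption holds.

T_f ≈ 65.9 °C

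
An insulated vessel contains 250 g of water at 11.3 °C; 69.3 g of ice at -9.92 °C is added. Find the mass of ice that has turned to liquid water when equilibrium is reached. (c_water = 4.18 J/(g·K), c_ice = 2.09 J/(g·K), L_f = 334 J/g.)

m_melted ≈ 31.1 g

Water can give up m c ΔT = 250·4.18·11.3 = 11808 J before reaching 0 °C.
Warming the ice to 0 °C takes 69.3·2.09·9.92 = 1436.8 J, leaving 10372 J for melting.
Melting all 69.3 g of ice would need 69.3·334 = 23146 J.
Since 10372 < 23146 J, not all the ice melts; equilibrium is at 0 °C.
m_melted·334 = 10372  ⇒  m_melted ≈ 31.05 g.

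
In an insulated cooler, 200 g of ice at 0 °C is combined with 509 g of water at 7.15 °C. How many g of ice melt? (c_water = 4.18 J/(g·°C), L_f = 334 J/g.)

Heat available from the water dropping to 0 °C: 509·4.18·7.15 = 15212 J.
To melt every bit of ice: 200·334 = 66800 J.
15212 J < 66800 J, so only part of the ice melts and the system sits at 0 °C.
m_melted·334 = 15212  ⇒  m_melted ≈ 45.55 g.

m_melted ≈ 45.5 g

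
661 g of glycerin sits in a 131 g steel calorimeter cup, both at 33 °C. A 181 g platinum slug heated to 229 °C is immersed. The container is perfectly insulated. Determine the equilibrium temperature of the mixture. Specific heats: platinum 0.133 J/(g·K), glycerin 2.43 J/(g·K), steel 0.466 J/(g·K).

T_f ≈ 35.8 °C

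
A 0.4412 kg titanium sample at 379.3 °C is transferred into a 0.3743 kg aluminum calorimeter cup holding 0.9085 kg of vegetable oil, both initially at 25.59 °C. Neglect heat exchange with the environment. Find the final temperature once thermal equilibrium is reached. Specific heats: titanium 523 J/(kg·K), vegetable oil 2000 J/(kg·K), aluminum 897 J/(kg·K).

T_f ≈ 59.8 °C

Net heat exchanged in the isolated system is zero:
0.4412×523×(T − 379.3) + 0.9085×2000×(T − 25.59) + 0.3743×897×(T − 25.59) = 0
230.75(T − 379.3) + 1817(T − 25.59) + 335.75(T − 25.59) = 0
2383.5 T = 142611
T = 142611/2383.5 ≈ 59.83 °C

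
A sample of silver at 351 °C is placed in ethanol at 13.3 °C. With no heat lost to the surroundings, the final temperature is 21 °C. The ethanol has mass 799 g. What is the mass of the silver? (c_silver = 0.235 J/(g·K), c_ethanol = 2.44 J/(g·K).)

m ≈ 194 g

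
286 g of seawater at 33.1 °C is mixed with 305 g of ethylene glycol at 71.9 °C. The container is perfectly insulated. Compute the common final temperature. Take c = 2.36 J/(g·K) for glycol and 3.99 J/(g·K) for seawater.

With ΣQ=0 the equilibrium temperature is the m·c-weighted mean:
T_f = (719.8×71.9 + 1141.1×33.1) / (719.8 + 1141.1)
    = 89525 / 1860.9 ≈ 48.11 °C

T_f ≈ 48.1 °C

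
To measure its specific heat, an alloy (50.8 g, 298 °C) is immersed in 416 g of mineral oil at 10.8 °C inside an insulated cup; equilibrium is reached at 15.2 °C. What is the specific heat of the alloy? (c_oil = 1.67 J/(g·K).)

m_s c (T_s − T_f) = m_oil c_oil (T_f − T_0):
50.8·c·(298 − 15.2) = 416·1.67·(15.2 − 10.8)
14366 c = 3056.8  ⇒  c ≈ 0.2128 J/(g·K)

c ≈ 0.213 J/(g·K)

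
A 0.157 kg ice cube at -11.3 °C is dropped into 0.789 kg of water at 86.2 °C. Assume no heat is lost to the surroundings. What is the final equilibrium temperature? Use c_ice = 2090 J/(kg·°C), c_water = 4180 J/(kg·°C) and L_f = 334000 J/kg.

T_f ≈ 57.7 °C

Sum of m c ΔT and latent-heat terms is zero:
ice -11.3→0 °C: 0.157·2090·11.3 = 3707.9; fusion: m_ice L_f = 0.157·334000 = 52438; warm the meltwater: 656.26 T; water: 3298(T − 86.2)
3954.3 T = 284289 − 56146 = 228143
T ≈ 57.70 °C (positive, so assuming full melt was valid).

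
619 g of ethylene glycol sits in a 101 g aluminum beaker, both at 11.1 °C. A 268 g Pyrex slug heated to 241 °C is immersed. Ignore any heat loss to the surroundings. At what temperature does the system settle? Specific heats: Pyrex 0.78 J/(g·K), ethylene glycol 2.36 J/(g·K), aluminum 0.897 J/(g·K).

T_f ≈ 38.4 °C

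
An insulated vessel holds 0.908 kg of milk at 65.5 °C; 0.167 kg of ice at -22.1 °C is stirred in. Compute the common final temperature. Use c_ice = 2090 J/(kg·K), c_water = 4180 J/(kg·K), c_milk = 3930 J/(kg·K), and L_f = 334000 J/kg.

Net heat exchanged in the isolated system is zero:
ice -22.1→0 °C: 0.167·2090·22.1 = 7713.6
  fusion: m_ice L_f = 0.167·334000 = 55778
  warm the meltwater: 698.06 T
  milk cools: 0.908·3930·(T − 65.5) = 3568.4(T − 65.5)
4266.5 T = 233733 − 63492 = 170241
T ≈ 39.90 °C — above 0 °C, consistent with complete melting.

T_f ≈ 39.9 °C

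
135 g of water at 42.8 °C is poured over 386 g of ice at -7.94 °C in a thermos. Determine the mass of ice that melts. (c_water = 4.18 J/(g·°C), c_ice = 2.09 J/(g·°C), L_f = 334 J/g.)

Heat available from the water dropping to 0 °C: 135×4.18×42.8 = 24152 J.
Warming the ice to 0 °C takes 386×2.09×7.94 = 6405.5 J, leaving 17747 J for melting.
Melting all 386 g of ice would need 386×334 = 128924 J.
That's not enough to melt it all — equilibrium is at 0 °C with ice remaining.
m_melt = 17747 / L_f = 53.13 g.

m_melted ≈ 53.1 g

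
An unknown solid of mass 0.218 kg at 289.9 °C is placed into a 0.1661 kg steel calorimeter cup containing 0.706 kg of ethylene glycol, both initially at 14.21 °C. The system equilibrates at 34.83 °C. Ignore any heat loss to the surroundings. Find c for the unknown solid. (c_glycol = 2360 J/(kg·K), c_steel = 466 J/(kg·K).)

c ≈ 647 J/(kg·K)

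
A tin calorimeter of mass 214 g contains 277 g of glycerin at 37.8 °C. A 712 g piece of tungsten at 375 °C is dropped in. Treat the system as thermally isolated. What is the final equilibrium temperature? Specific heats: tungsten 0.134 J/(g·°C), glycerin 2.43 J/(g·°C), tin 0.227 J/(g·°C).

T_f ≈ 77.2 °C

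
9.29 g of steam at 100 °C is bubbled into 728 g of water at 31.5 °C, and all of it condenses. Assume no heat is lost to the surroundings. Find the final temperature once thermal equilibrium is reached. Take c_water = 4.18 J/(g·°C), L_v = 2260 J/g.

T_f ≈ 39.2 °C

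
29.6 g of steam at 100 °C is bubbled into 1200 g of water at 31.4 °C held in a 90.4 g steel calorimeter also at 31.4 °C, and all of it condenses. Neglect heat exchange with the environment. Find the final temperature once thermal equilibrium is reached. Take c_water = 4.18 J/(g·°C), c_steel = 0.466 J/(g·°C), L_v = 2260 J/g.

Taking heat into each body as positive, Σ m c ΔT = 0:
latent heat released on condensation: 29.6·2260 = 66896; condensate cools 100→T: 29.6·4.18·(T − 100) = 123.73(T − 100); water warms: 1200·4.18·(T − 31.4) = 5016(T − 31.4); steel cup: 90.4·0.466·(T − 31.4) = 42.13(T − 31.4)
5181.9 T = 66896 + 12373 + 158825 = 238094
T ≈ 45.95 °C (< 100 °C, so full condensation is consistent).

T_f ≈ 45.9 °C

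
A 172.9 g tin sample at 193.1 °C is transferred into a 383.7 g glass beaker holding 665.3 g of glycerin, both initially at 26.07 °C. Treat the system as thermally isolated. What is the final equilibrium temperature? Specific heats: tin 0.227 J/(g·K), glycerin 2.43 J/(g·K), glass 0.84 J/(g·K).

Heat gained plus heat lost sum to zero:
172.9*0.227*(T − 193.1) + 665.3*2.43*(T − 26.07) + 383.7*0.84*(T − 26.07) = 0
39.25(T − 193.1) + 1616.7(T − 26.07) + 322.31(T − 26.07) = 0
1978.2 T = 58128
T = 58128 / 1978.2 = 29.4 °C

T_f ≈ 29.4 °C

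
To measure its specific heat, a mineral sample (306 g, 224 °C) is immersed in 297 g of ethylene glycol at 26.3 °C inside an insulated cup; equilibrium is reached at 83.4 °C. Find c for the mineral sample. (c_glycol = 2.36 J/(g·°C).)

Conservation of energy gives ΣQ = 0:
306·c·(83.4 − 224) + 297·2.36·(83.4 − 26.3) = 0
-43024 c = -40023
c = -40023/-43024 ≈ 0.9302 J/(g·°C)

c ≈ 0.93 J/(g·°C)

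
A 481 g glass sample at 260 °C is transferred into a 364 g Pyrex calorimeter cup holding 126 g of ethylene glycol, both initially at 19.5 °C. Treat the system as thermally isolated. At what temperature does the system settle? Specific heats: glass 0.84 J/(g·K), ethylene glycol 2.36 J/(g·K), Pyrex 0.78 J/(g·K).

T_f ≈ 118.1 °C

Setting the total heat transfer to zero:
481*0.84*(T − 260) + 126*2.36*(T − 19.5) + 364*0.78*(T − 19.5) = 0
985.32 T = 116385
T = 116385/985.32 ≈ 118.12 °C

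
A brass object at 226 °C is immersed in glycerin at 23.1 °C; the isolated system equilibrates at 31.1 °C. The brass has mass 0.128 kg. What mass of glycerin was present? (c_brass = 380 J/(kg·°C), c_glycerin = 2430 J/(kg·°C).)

m ≈ 0.488 kg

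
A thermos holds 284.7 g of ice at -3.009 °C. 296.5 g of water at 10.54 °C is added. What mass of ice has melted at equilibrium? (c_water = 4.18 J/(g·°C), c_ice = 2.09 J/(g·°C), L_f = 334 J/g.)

Water can give up m c ΔT = 296.5×4.18×10.54 = 13063 J before reaching 0 °C.
Of that, 284.7×2.09×3.009 = 1790.4 J goes to bring the ice to 0 °C, leaving 11273 J.
To melt every bit of ice: 284.7×334 = 95090 J.
Since 11273 < 95090 J, not all the ice melts; equilibrium is at 0 °C.
m_melt = 11273 / L_f = 33.75 g.

m_melted ≈ 33.8 g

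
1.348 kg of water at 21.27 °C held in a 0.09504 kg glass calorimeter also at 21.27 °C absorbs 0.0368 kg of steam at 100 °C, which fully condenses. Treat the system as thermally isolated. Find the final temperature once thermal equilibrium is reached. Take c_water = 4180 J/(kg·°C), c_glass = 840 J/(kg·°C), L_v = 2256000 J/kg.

Heat gained plus heat lost sum to zero:
steam→water at 100 °C releases m L_v = 0.0368·2256000 = 83021
  condensed water 100 °C→T: 153.82(T − 100)
  water warms: 1.348·4180·(T − 21.27) = 5634.6(T − 21.27)
  glass cup: 0.09504·840·(T − 21.27) = 79.83(T − 21.27)
5868.3 T = 83021 + 15382 + 121547 = 219950
T ≈ 37.48 °C — below 100 °C, confirming all the steam condensed.

T_f ≈ 37.5 °C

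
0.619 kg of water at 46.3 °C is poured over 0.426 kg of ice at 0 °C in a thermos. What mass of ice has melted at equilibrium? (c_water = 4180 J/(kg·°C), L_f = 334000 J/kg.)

m_melted ≈ 0.359 kg

Cooling the water to 0 °C releases 0.619·4180·46.3 = 119798 J.
To melt every bit of ice: 0.426·334000 = 142284 J.
That's not enough to melt it all — equilibrium is at 0 °C with ice remaining.
m_melted·334000 = 119798  ⇒  m_melted ≈ 0.3587 kg.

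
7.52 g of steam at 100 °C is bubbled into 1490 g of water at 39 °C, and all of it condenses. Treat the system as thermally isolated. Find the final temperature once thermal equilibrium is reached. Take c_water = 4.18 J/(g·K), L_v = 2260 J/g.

T_f ≈ 42.0 °C

Energy balance with sensible and latent terms:
steam→water at 100 °C releases m L_v = 7.52×2260 = 16995
  condensate cools 100→T: 7.52×4.18×(T − 100) = 31.43(T − 100)
  original water: 6228.2(T − 39)
6259.6 T = 16995 + 3143.4 + 242900 = 263038
T ≈ 42.02 °C — below 100 °C, confirming all the steam condensed.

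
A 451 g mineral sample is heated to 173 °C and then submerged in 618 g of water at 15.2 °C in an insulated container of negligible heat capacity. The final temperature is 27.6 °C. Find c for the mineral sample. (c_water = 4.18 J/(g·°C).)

Taking heat into each body as positive, Σ m c ΔT = 0:
451·c·(27.6 − 173) + 618·4.18·(27.6 − 15.2) = 0
-65575 c = -32032
c = -32032/-65575 ≈ 0.4885 J/(g·°C)

c ≈ 0.488 J/(g·°C)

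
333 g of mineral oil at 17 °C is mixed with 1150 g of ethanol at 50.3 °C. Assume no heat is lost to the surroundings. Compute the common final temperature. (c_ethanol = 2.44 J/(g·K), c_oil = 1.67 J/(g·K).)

T_f ≈ 44.8 °C

T_f = Σ m_i c_i T_i / Σ m_i c_i:
T_f = (2806*50.3 + 556.11*17) / (2806 + 556.11)
    = 150596 / 3362.1 ≈ 44.79 °C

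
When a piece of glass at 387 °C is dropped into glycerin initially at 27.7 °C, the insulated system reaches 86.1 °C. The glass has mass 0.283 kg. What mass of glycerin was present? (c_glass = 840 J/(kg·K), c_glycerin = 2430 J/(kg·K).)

m ≈ 0.504 kg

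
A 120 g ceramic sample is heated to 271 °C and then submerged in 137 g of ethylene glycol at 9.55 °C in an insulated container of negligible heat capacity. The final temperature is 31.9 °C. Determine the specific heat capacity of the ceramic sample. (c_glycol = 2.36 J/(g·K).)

Heat lost by the ceramic sample = heat gained by the glycol:
120×c×(271 − 31.9) = 137×2.36×(31.9 − 9.55)
28692 c = 7226.2  ⇒  c ≈ 0.2519 J/(g·K)

c ≈ 0.252 J/(g·K)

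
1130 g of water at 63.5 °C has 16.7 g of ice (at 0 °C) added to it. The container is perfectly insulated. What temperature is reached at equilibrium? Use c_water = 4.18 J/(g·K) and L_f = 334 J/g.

Sum of m c ΔT and latent-heat terms is zero:
fusion: m_ice L_f = 16.7·334 = 5577.8
  meltwater 0→T: 16.7·4.18·T = 69.81 T
  water: 4723.4(T − 63.5)
4793.2 T = 299936 − 5577.8 = 294358
T ≈ 61.41 °C — above 0 °C, consistent with complete melting.

T_f ≈ 61.4 °C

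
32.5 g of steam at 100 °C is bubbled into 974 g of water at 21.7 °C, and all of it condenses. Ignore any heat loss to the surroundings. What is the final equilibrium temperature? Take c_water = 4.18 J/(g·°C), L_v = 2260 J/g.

Net heat exchanged in the isolated system is zero:
steam→water at 100 °C releases m L_v = 32.5·2260 = 73450; condensate cools 100→T: 32.5·4.18·(T − 100) = 135.85(T − 100); water warms: 974·4.18·(T − 21.7) = 4071.3(T − 21.7)
4207.2 T = 73450 + 13585 + 88348 = 175383
T ≈ 41.69 °C — below 100 °C, confirming all the steam condensed.

T_f ≈ 41.7 °C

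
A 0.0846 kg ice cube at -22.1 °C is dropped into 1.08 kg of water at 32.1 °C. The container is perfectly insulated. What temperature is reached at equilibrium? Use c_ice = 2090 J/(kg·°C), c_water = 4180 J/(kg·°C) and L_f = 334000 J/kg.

T_f ≈ 23.2 °C

Net heat exchanged in the isolated system is zero:
warm ice to 0 °C: 0.0846·2090·(0 − (-22.1)) = 3907.6; latent heat to melt: 0.0846·334000 = 28256; warm the meltwater: 353.63 T; water: 4514.4(T − 32.1)
4868 T = 144912 − 32164 = 112748
T ≈ 23.16 °C (positive, so assuming full melt was valid).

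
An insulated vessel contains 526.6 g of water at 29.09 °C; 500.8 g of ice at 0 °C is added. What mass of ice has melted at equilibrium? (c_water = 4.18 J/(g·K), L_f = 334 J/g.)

Water can give up m c ΔT = 526.6×4.18×29.09 = 64033 J before reaching 0 °C.
To melt every bit of ice: 500.8×334 = 167267 J.
Since 64033 < 167267 J, not all the ice melts; equilibrium is at 0 °C.
Mass melted = 64033/334 ≈ 191.7 g.

m_melted ≈ 192 g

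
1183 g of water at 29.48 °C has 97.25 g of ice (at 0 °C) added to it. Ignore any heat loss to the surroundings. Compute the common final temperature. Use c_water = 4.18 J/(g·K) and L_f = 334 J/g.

T_f ≈ 21.2 °C

Setting the total heat transfer to zero:
melt ice: 97.25·334 = 32482
  meltwater 0→T: 97.25·4.18·T = 406.5 T
  water: 4944.9(T − 29.48)
5351.4 T = 145777 − 32482 = 113295
T ≈ 21.17 °C (positive, so assuming full melt was valid).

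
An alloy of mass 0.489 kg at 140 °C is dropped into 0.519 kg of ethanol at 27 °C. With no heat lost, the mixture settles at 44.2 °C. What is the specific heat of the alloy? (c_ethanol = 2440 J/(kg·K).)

c ≈ 465 J/(kg·K)

m_s c (T_s − T_f) = m_ethanol c_ethanol (T_f − T_0):
0.489×c×(140 − 44.2) = 0.519×2440×(44.2 − 27)
46.85 c = 21781  ⇒  c ≈ 465 J/(kg·K)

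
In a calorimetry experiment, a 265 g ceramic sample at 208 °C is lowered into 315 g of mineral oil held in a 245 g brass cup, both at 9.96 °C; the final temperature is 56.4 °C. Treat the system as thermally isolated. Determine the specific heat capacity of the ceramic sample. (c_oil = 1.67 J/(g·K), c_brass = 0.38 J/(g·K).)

Let T be the final temperature. ΣQ_i = 0:
265·c·(56.4 − 208) + 315·1.67·(56.4 − 9.96) + 245·0.38·(56.4 − 9.96) = 0
-40174 c = -28753
c = -28753/-40174 ≈ 0.7157 J/(g·K)

c ≈ 0.716 J/(g·K)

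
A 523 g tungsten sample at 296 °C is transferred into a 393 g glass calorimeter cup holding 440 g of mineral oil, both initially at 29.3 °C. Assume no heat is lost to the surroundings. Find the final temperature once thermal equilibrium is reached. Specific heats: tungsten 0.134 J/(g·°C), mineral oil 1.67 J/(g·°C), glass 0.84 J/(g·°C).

Let T be the final temperature. ΣQ_i = 0:
523·0.134·(T − 296) + 440·1.67·(T − 29.3) + 393·0.84·(T − 29.3) = 0
(70.08 + 734.8 + 330.12) T = 70.08·296 + 734.8·29.3 + 330.12·29.3
T = 51946 / 1135 = 45.8 °C

T_f ≈ 45.8 °C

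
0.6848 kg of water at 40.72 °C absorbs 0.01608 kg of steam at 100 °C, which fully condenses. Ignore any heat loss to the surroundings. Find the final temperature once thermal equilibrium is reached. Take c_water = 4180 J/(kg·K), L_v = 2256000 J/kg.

T_f ≈ 54.5 °C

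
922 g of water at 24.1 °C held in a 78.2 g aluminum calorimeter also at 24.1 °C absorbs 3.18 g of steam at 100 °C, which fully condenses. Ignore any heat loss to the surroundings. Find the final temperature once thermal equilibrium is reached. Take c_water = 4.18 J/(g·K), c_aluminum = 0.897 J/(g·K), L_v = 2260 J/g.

Sum of m c ΔT and latent-heat terms is zero:
steam→water at 100 °C releases m L_v = 3.18·2260 = 7186.8; condensed water 100 °C→T: 13.29(T − 100); water warms: 922·4.18·(T − 24.1) = 3854(T − 24.1); aluminum cup: 78.2·0.897·(T − 24.1) = 70.15(T − 24.1)
3937.4 T = 7186.8 + 1329.2 + 94571 = 103087
T ≈ 26.18 °C, under the boiling point, so the assumption holds.

T_f ≈ 26.2 °C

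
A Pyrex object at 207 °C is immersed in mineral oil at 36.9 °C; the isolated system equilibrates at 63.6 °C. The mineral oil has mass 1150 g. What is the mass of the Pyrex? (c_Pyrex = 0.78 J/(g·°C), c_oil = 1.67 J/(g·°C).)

Heat lost by the Pyrex = heat gained by the oil:
m×0.78×(207 − 63.6) = 1150×1.67×(63.6 − 36.9)
111.85 m = 51277  ⇒  m ≈ 458.4 g

m ≈ 458 g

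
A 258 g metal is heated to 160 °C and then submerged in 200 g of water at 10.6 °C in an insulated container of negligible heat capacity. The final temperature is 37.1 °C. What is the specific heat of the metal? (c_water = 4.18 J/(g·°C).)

Setting the total heat transfer to zero:
258·c·(37.1 − 160) + 200·4.18·(37.1 − 10.6) = 0
-31708 c = -22154
c = -22154/-31708 ≈ 0.6987 J/(g·°C)

c ≈ 0.699 J/(g·°C)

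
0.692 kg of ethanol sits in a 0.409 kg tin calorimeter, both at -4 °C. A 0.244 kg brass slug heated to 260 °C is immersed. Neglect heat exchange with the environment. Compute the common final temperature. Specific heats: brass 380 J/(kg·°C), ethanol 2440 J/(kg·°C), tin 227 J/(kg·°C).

T_f ≈ 9.1 °C

T_f = Σ m_i c_i T_i / Σ m_i c_i:
T_f = (92.72*260 + 1688.5*(-4) + 92.84*(-4)) / (92.72 + 1688.5 + 92.84)
    = 16982 / 1874 ≈ 9.06 °C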